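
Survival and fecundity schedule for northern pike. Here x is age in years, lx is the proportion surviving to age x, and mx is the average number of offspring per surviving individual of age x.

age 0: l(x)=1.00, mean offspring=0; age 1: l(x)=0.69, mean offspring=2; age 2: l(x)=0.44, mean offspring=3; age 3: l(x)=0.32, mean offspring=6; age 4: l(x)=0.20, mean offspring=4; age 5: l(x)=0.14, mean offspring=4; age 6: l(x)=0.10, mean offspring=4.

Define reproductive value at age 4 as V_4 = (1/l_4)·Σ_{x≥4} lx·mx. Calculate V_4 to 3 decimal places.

lx·mx for x ≥ 4: 0.8, 0.56, 0.4 → sum = 1.76
V_4 = 1.76 / l_4 = 1.76 / 0.2 = 8.8 → 8.800

8.800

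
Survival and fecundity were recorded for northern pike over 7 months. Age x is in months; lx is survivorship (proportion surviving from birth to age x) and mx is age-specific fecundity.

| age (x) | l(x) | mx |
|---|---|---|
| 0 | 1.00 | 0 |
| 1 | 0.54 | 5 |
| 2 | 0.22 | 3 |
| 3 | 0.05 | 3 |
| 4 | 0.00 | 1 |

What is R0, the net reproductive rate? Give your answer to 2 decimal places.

3.51

lx·mx by age: 0, 2.7, 0.66, 0.15, 0
R0 = Σ lx·mx = 3.51 → 3.51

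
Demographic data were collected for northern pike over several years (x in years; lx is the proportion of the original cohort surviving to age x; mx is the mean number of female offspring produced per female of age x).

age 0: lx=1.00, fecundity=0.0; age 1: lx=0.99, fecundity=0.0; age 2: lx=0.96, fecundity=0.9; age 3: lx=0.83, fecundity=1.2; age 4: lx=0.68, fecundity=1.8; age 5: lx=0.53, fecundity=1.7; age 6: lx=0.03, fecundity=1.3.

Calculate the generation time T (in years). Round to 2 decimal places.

3.57

lx·mx: 0, 0, 0.864, 0.996, 1.224, 0.901, 0.039 → R0 = 4.024
x·lx·mx: 0, 0, 1.728, 2.988, 4.896, 4.505, 0.234 → Σ = 14.351
T = 14.351 / 4.024 = 3.566352… → 3.57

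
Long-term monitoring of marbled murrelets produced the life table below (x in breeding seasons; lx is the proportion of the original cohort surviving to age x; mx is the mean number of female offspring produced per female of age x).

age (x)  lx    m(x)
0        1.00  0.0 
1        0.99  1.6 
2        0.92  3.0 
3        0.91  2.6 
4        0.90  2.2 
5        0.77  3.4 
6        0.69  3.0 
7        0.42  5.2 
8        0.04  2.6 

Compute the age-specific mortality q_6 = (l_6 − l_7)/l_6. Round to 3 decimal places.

0.391

q_6 = (l_6 − l_7) / l_6 = (0.69 − 0.42) / 0.69
     = 0.27 / 0.69 = 0.391304… → 0.391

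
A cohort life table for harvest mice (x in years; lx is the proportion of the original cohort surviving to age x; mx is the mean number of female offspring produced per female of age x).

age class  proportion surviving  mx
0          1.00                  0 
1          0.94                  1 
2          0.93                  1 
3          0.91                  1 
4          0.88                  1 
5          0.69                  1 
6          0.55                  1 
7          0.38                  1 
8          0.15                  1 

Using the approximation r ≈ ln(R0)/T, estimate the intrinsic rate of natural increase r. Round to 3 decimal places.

0.467

R0 = Σ lx·mx = 0 + 0.94 + 0.93 + 0.91 + 0.88 + 0.69 + 0.55 + 0.38 + 0.15 = 5.43
Σ x·lx·mx = 19.66; T = 19.66/5.43 = 3.62063…
r ≈ ln(R0)/T = ln(5.43)/3.62063… = 0.46731… → 0.467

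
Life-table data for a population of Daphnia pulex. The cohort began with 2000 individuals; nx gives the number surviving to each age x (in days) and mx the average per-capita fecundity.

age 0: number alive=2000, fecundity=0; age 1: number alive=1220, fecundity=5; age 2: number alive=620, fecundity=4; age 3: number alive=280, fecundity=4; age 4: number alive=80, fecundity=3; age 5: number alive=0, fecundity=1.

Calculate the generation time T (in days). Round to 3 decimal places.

lx = nx/n0 = nx/2000: 1, 0.61, 0.31, 0.14, 0.04, 0
lx·mx: 0, 3.05, 1.24, 0.56, 0.12, 0 → R0 = 4.97
x·lx·mx: 0, 3.05, 2.48, 1.68, 0.48, 0 → Σ = 7.69
T = 7.69 / 4.97 = 1.547284… → 1.547

1.547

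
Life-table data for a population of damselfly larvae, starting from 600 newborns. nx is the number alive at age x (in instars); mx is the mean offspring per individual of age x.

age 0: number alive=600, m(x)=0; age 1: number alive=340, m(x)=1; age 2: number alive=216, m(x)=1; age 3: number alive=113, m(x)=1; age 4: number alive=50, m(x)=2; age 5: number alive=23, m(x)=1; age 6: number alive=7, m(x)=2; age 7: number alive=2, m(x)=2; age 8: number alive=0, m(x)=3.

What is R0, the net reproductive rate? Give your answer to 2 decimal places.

1.35

lx = nx/n0 = nx/600: 1, 0.56667…, 0.36, 0.18833…, 0.08333…, 0.03833…, 0.01167…, 0.00333…, 0
lx·mx by age: 0, 0.566667…, 0.36, 0.188333…, 0.166667…, 0.038333…, 0.023333…, 0.006667…, 0
R0 = Σ lx·mx = 1.35… → 1.35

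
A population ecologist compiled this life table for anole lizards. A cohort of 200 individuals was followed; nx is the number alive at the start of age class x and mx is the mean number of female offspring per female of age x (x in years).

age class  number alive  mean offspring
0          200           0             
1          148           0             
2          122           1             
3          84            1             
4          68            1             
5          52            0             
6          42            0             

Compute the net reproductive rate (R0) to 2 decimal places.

1.37

lx = nx/n0 = nx/200: 1, 0.74, 0.61, 0.42, 0.34, 0.26, 0.21
lx·mx by age: 0, 0, 0.61, 0.42, 0.34, 0, 0
R0 = Σ lx·mx = 1.37 → 1.37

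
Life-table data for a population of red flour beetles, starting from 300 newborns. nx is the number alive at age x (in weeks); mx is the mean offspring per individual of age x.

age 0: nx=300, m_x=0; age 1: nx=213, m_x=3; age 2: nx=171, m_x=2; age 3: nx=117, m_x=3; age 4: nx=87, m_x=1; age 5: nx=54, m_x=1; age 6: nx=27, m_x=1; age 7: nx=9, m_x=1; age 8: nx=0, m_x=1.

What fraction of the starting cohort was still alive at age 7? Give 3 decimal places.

l_7 = n_7/n_0 = 9/300 = 0.03 → 0.030

0.030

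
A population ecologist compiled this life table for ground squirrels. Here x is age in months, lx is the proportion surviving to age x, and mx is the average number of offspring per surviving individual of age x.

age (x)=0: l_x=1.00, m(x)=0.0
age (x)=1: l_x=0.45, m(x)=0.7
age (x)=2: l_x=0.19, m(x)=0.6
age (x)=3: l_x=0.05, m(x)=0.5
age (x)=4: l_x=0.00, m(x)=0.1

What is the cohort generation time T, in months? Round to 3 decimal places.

lx·mx: 0, 0.315, 0.114, 0.025, 0 → R0 = 0.454
x·lx·mx: 0, 0.315, 0.228, 0.075, 0 → Σ = 0.618
T = 0.618 / 0.454 = 1.361233… → 1.361

1.361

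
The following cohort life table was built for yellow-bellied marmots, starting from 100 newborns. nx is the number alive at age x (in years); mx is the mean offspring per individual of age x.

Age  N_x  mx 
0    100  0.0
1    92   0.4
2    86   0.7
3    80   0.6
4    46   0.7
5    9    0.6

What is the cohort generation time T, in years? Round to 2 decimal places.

2.50

lx = nx/n0 = nx/100: 1, 0.92, 0.86, 0.8, 0.46, 0.09
lx·mx: 0, 0.368, 0.602, 0.48, 0.322, 0.054 → R0 = 1.826
x·lx·mx: 0, 0.368, 1.204, 1.44, 1.288, 0.27 → Σ = 4.57
T = 4.57 / 1.826 = 2.502738… → 2.50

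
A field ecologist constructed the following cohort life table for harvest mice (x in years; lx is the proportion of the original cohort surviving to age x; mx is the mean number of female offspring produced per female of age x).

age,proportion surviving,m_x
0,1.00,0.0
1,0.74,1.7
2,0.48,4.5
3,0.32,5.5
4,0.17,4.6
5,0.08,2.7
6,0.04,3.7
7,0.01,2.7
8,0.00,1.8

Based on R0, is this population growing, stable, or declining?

growing

R0 = Σ lx·mx = 0 + 1.258 + 2.16 + 1.76 + 0.782 + 0.216 + 0.148 + 0.027 + 0 = 6.351
R0 > 1, so the population is growing.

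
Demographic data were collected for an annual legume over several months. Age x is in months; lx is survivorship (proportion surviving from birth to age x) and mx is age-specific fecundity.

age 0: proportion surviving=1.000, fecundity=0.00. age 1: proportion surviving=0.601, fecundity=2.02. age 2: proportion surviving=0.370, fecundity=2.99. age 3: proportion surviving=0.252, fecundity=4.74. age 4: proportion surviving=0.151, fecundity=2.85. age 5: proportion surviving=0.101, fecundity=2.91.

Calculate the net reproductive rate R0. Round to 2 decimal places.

4.24

lx·mx by age: 0, 1.21402, 1.1063, 1.19448, 0.43035, 0.29391
R0 = Σ lx·mx = 4.23906 → 4.24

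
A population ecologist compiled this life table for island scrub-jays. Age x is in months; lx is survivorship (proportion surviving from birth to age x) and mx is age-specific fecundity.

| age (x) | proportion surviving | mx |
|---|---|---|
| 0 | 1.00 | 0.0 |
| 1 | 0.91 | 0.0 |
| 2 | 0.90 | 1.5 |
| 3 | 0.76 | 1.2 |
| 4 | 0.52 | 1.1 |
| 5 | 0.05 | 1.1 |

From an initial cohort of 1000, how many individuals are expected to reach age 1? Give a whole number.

910

Expected survivors = N0 · l_1 = 1000 × 0.91 = 910 → 910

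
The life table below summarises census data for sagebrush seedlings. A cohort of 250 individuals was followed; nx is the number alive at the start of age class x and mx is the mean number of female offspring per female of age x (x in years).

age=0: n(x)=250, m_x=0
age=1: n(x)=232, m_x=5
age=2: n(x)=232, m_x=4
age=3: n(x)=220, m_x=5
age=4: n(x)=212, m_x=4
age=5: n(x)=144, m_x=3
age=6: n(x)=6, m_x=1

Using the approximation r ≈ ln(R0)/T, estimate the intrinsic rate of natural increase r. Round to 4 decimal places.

1.0841

lx = nx/n0 = nx/250: 1, 0.928, 0.928, 0.88, 0.848, 0.576, 0.024
R0 = Σ lx·mx = 0 + 4.64 + 3.712 + 4.4 + 3.392 + 1.728 + 0.024 = 17.896
Σ x·lx·mx = 47.616; T = 47.616/17.896 = 2.66071…
r ≈ ln(R0)/T = ln(17.896)/2.66071… = 1.08414… → 1.0841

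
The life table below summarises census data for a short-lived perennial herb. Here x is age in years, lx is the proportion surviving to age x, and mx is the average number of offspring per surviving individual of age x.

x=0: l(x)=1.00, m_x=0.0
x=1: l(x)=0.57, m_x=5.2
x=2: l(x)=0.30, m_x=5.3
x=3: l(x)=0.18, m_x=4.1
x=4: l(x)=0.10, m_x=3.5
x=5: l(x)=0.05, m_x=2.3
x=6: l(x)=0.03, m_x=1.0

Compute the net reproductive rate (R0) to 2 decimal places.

5.79

lx·mx by age: 0, 2.964, 1.59, 0.738, 0.35, 0.115, 0.03
R0 = Σ lx·mx = 5.787 → 5.79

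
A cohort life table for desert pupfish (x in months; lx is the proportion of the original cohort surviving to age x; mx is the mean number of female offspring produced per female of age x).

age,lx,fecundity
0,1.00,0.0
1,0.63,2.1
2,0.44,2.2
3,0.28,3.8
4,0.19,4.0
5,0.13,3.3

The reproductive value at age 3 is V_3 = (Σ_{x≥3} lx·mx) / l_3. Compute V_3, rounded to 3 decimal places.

8.046

lx·mx for x ≥ 3: 1.064, 0.76, 0.429 → sum = 2.253
V_3 = 2.253 / l_3 = 2.253 / 0.28 = 8.046429… → 8.046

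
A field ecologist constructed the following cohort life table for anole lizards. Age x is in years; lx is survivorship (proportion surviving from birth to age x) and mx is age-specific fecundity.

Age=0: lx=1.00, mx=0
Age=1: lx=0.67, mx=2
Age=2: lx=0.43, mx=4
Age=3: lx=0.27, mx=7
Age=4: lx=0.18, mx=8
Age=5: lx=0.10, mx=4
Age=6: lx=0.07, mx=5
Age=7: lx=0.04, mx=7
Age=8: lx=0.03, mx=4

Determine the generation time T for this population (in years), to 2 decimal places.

3.08

lx·mx: 0, 1.34, 1.72, 1.89, 1.44, 0.4, 0.35, 0.28, 0.12 → R0 = 7.54
x·lx·mx: 0, 1.34, 3.44, 5.67, 5.76, 2, 2.1, 1.96, 0.96 → Σ = 23.23
T = 23.23 / 7.54 = 3.080902… → 3.08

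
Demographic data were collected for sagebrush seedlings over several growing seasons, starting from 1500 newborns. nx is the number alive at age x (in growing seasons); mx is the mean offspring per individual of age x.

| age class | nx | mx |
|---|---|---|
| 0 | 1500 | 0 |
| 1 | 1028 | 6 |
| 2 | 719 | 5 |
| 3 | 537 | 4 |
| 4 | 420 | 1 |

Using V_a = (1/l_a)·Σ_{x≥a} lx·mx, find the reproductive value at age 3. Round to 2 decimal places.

4.78

lx = nx/n0 = nx/1500: 1, 0.68533…, 0.47933…, 0.358, 0.28
lx·mx for x ≥ 3: 1.432, 0.28 → sum = 1.712
V_3 = 1.712 / l_3 = 1.712 / 0.358 = 4.782123… → 4.78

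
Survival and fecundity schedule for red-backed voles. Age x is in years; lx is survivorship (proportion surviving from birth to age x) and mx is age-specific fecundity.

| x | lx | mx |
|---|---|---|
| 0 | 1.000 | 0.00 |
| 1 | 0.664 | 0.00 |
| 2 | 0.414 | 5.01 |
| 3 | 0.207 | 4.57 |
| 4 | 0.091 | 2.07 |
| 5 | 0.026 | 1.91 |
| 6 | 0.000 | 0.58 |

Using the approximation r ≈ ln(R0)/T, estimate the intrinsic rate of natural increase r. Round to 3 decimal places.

0.482

R0 = Σ lx·mx = 0 + 0 + 2.07414 + 0.94599 + 0.18837 + 0.04966 + 0 = 3.25816
Σ x·lx·mx = 7.98803; T = 7.98803/3.25816 = 2.4517…
r ≈ ln(R0)/T = ln(3.25816)/2.4517… = 0.48177… → 0.482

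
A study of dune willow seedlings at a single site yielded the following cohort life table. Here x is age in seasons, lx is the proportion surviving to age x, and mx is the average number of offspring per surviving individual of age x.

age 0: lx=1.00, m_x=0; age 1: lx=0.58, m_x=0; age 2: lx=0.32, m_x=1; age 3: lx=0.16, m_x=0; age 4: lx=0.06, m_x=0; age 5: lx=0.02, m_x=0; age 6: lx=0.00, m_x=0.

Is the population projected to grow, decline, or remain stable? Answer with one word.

declining

R0 = Σ lx·mx = 0 + 0 + 0.32 + 0 + 0 + 0 + 0 = 0.32
R0 < 1, so the population is declining.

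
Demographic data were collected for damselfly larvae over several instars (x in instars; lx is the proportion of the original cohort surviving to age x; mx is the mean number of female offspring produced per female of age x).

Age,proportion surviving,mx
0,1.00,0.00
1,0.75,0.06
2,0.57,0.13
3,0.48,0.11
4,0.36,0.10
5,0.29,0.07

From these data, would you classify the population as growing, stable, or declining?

R0 = Σ lx·mx = 0 + 0.045 + 0.0741 + 0.0528 + 0.036 + 0.0203 = 0.2282
R0 < 1, so the population is declining.

declining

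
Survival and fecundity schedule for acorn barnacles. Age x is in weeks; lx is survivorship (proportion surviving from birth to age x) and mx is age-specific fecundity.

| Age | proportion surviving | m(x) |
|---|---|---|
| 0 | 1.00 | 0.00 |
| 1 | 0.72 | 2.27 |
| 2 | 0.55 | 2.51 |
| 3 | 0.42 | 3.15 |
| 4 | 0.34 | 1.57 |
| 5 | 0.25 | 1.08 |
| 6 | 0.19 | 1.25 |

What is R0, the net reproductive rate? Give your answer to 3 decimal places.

lx·mx by age: 0, 1.6344, 1.3805, 1.323, 0.5338, 0.27, 0.2375
R0 = Σ lx·mx = 5.3792 → 5.379

5.379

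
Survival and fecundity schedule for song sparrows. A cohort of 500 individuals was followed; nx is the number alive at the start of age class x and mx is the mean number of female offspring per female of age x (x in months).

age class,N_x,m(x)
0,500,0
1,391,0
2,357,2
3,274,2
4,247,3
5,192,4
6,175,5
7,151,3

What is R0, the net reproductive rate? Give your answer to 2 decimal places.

lx = nx/n0 = nx/500: 1, 0.782, 0.714, 0.548, 0.494, 0.384, 0.35, 0.302
lx·mx by age: 0, 0, 1.428, 1.096, 1.482, 1.536, 1.75, 0.906
R0 = Σ lx·mx = 8.198 → 8.20

8.20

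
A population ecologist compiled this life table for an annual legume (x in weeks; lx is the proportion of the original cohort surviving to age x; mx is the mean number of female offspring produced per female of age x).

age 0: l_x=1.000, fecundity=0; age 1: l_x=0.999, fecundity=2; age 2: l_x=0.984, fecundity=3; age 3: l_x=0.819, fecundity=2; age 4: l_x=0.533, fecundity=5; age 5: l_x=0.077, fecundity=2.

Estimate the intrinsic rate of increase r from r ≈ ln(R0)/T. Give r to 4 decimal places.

0.8696

R0 = Σ lx·mx = 0 + 1.998 + 2.952 + 1.638 + 2.665 + 0.154 = 9.407
Σ x·lx·mx = 24.246; T = 24.246/9.407 = 2.57744…
r ≈ ln(R0)/T = ln(9.407)/2.57744… = 0.869643… → 0.8696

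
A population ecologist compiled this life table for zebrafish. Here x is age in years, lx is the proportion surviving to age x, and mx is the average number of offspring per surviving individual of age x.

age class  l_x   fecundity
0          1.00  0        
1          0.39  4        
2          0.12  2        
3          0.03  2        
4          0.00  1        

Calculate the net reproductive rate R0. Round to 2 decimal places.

1.86

lx·mx by age: 0, 1.56, 0.24, 0.06, 0
R0 = Σ lx·mx = 1.86 → 1.86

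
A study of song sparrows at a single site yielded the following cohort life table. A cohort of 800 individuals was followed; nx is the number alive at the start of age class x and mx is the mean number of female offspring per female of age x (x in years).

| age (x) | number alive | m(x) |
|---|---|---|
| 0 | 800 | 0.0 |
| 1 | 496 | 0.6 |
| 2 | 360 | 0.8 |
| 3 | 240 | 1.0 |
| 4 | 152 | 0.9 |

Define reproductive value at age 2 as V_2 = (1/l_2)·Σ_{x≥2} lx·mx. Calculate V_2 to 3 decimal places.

1.847

lx = nx/n0 = nx/800: 1, 0.62, 0.45, 0.3, 0.19
lx·mx for x ≥ 2: 0.36, 0.3, 0.171 → sum = 0.831
V_2 = 0.831 / l_2 = 0.831 / 0.45 = 1.846667… → 1.847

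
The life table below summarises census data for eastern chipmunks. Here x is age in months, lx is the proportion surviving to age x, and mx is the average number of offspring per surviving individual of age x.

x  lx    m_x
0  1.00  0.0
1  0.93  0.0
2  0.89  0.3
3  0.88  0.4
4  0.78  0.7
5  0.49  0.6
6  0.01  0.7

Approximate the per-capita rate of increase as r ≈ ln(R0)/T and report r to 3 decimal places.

R0 = Σ lx·mx = 0 + 0 + 0.267 + 0.352 + 0.546 + 0.294 + 0.007 = 1.466
Σ x·lx·mx = 5.286; T = 5.286/1.466 = 3.60573…
r ≈ ln(R0)/T = ln(1.466)/3.60573… = 0.10609… → 0.106

0.106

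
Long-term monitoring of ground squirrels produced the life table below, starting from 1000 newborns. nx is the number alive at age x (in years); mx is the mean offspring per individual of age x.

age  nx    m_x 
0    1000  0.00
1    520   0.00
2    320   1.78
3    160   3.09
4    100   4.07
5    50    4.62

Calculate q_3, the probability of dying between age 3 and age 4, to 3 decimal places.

lx = nx/n0 = nx/1000: 1, 0.52, 0.32, 0.16, 0.1, 0.05
q_3 = (l_3 − l_4) / l_3 = (0.16 − 0.1) / 0.16
     = 0.06 / 0.16 = 0.375 → 0.375

0.375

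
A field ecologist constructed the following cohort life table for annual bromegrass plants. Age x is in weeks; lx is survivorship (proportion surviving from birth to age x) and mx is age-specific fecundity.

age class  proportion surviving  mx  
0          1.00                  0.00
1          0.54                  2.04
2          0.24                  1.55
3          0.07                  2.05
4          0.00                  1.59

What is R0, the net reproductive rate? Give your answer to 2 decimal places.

lx·mx by age: 0, 1.1016, 0.372, 0.1435, 0
R0 = Σ lx·mx = 1.6171 → 1.62

1.62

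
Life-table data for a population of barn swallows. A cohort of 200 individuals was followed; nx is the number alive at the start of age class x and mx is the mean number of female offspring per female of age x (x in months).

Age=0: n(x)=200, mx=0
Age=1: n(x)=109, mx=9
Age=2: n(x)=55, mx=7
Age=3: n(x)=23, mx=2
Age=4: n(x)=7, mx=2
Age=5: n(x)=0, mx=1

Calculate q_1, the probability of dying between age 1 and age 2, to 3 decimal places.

0.495

lx = nx/n0 = nx/200: 1, 0.545, 0.275, 0.115, 0.035, 0
q_1 = (l_1 − l_2) / l_1 = (0.545 − 0.275) / 0.545
     = 0.27 / 0.545 = 0.495413… → 0.495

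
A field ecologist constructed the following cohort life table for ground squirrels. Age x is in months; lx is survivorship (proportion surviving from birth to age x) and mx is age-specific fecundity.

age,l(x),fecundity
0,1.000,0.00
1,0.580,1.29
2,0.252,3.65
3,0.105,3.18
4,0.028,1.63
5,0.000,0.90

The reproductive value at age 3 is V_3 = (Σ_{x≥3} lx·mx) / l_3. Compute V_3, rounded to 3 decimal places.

3.615

lx·mx for x ≥ 3: 0.3339, 0.04564, 0 → sum = 0.37954
V_3 = 0.37954 / l_3 = 0.37954 / 0.105 = 3.614667… → 3.615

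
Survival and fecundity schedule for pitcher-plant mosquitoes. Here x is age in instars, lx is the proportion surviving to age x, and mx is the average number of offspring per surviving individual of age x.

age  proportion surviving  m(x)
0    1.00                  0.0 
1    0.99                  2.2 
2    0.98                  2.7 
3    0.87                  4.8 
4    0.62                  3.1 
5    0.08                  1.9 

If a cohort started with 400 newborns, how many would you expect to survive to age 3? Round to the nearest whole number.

348

Expected survivors = N0 · l_3 = 400 × 0.87 = 348 → 348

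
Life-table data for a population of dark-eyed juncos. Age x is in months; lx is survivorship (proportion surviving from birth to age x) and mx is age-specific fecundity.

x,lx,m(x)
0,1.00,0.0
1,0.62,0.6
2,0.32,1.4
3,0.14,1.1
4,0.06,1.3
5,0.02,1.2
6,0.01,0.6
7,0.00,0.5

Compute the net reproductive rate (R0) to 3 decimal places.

1.082

lx·mx by age: 0, 0.372, 0.448, 0.154, 0.078, 0.024, 0.006, 0
R0 = Σ lx·mx = 1.082 → 1.082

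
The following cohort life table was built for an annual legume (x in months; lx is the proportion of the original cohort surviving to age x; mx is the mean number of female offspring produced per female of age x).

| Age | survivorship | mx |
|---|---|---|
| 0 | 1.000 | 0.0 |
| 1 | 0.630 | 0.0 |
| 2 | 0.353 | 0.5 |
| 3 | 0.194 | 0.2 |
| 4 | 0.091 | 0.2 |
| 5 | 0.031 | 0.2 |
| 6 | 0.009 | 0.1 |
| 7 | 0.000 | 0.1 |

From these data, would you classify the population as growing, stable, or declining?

declining

R0 = Σ lx·mx = 0 + 0 + 0.1765 + 0.0388 + 0.0182 + 0.0062 + 0.0009 + 0 = 0.2406
R0 < 1, so the population is declining.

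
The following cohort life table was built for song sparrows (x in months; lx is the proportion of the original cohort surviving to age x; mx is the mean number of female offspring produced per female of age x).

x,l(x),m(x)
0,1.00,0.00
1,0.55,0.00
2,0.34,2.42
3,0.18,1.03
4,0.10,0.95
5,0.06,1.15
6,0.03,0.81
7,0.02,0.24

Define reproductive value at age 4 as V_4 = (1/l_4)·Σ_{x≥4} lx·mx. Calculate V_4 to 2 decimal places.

lx·mx for x ≥ 4: 0.095, 0.069, 0.0243, 0.0048 → sum = 0.1931
V_4 = 0.1931 / l_4 = 0.1931 / 0.1 = 1.931 → 1.93

1.93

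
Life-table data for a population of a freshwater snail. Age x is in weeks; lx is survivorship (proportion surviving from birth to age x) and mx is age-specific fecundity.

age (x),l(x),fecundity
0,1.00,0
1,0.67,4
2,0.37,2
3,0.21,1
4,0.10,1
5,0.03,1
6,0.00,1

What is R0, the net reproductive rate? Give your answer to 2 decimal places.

3.76

lx·mx by age: 0, 2.68, 0.74, 0.21, 0.1, 0.03, 0
R0 = Σ lx·mx = 3.76 → 3.76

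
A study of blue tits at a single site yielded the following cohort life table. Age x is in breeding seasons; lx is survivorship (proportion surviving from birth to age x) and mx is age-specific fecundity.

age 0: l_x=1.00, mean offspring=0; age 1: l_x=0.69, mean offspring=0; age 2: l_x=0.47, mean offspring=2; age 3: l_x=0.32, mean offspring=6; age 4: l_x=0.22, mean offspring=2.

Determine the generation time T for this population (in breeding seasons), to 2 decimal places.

2.85

lx·mx: 0, 0, 0.94, 1.92, 0.44 → R0 = 3.3
x·lx·mx: 0, 0, 1.88, 5.76, 1.76 → Σ = 9.4
T = 9.4 / 3.3 = 2.848485… → 2.85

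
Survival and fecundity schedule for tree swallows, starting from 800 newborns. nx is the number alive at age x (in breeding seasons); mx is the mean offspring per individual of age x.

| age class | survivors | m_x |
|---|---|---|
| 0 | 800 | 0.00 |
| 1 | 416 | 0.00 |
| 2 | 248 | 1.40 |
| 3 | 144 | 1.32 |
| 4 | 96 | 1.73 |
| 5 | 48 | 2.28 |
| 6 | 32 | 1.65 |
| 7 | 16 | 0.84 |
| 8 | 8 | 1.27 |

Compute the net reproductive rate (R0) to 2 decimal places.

1.11

lx = nx/n0 = nx/800: 1, 0.52, 0.31, 0.18, 0.12, 0.06, 0.04, 0.02, 0.01
lx·mx by age: 0, 0, 0.434, 0.2376, 0.2076, 0.1368, 0.066, 0.0168, 0.0127
R0 = Σ lx·mx = 1.1115 → 1.11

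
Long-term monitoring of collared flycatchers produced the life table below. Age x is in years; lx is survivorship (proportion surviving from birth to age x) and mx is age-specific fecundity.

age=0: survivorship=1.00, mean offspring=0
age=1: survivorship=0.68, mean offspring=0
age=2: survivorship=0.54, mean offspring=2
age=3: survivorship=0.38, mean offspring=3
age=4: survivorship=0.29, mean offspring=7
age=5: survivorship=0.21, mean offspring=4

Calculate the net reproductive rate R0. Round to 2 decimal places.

lx·mx by age: 0, 0, 1.08, 1.14, 2.03, 0.84
R0 = Σ lx·mx = 5.09 → 5.09

5.09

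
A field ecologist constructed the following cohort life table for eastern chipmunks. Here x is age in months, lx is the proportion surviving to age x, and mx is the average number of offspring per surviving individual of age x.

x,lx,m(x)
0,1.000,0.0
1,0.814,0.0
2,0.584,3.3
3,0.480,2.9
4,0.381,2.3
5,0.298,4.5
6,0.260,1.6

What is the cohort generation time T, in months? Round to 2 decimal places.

lx·mx: 0, 0, 1.9272, 1.392, 0.8763, 1.341, 0.416 → R0 = 5.9525
x·lx·mx: 0, 0, 3.8544, 4.176, 3.5052, 6.705, 2.496 → Σ = 20.7366
T = 20.7366 / 5.9525 = 3.483679… → 3.48

3.48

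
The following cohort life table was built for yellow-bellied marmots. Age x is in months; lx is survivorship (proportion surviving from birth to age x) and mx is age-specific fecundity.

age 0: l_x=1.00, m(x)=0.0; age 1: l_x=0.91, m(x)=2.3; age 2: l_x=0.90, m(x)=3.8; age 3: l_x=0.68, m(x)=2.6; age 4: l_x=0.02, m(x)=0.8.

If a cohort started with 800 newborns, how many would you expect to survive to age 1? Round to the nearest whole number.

728

Expected survivors = N0 · l_1 = 800 × 0.91 = 728 → 728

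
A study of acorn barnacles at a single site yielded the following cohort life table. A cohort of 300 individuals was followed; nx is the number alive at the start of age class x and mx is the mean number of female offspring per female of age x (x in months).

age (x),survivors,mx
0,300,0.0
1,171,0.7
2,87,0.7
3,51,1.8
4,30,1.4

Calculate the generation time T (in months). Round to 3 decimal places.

2.178

lx = nx/n0 = nx/300: 1, 0.57, 0.29, 0.17, 0.1
lx·mx: 0, 0.399, 0.203, 0.306, 0.14 → R0 = 1.048
x·lx·mx: 0, 0.399, 0.406, 0.918, 0.56 → Σ = 2.283
T = 2.283 / 1.048 = 2.178435… → 2.178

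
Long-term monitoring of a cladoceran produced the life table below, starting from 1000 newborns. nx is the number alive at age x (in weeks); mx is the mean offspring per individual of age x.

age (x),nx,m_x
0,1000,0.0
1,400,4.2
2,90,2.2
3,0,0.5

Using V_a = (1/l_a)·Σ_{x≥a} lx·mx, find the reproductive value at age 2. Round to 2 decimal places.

2.20

lx = nx/n0 = nx/1000: 1, 0.4, 0.09, 0
lx·mx for x ≥ 2: 0.198, 0 → sum = 0.198
V_2 = 0.198 / l_2 = 0.198 / 0.09 = 2.2 → 2.20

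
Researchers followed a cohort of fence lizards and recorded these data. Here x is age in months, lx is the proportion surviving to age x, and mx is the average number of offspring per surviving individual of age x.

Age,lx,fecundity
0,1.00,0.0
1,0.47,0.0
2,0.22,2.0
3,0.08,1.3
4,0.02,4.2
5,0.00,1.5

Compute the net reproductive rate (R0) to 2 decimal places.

lx·mx by age: 0, 0, 0.44, 0.104, 0.084, 0
R0 = Σ lx·mx = 0.628 → 0.63

0.63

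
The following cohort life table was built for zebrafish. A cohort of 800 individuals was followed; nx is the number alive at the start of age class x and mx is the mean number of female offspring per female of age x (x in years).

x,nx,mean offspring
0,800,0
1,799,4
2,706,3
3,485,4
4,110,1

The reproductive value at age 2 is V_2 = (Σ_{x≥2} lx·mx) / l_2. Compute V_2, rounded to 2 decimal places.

5.90

lx = nx/n0 = nx/800: 1, 0.99875, 0.8825, 0.60625, 0.1375
lx·mx for x ≥ 2: 2.6475, 2.425, 0.1375 → sum = 5.21
V_2 = 5.21 / l_2 = 5.21 / 0.8825 = 5.903683… → 5.90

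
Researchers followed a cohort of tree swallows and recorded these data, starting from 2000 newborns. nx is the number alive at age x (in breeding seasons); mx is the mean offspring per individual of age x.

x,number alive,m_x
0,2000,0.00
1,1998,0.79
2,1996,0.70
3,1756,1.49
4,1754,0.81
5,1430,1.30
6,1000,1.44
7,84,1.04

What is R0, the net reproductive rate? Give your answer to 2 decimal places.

lx = nx/n0 = nx/2000: 1, 0.999, 0.998, 0.878, 0.877, 0.715, 0.5, 0.042
lx·mx by age: 0, 0.78921, 0.6986, 1.30822, 0.71037, 0.9295, 0.72, 0.04368
R0 = Σ lx·mx = 5.19958 → 5.20

5.20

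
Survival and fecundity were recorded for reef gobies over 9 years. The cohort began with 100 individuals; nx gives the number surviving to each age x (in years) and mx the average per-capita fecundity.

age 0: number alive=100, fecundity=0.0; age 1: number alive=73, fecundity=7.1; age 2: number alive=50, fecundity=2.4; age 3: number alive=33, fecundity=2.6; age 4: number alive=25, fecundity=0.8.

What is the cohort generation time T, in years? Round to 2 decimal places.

1.47

lx = nx/n0 = nx/100: 1, 0.73, 0.5, 0.33, 0.25
lx·mx: 0, 5.183, 1.2, 0.858, 0.2 → R0 = 7.441
x·lx·mx: 0, 5.183, 2.4, 2.574, 0.8 → Σ = 10.957
T = 10.957 / 7.441 = 1.472517… → 1.47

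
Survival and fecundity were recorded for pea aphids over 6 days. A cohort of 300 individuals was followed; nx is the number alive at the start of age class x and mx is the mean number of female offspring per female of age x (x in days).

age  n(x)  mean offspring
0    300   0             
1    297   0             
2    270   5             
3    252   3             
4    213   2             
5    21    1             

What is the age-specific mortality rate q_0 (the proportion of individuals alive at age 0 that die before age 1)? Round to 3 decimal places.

0.010

lx = nx/n0 = nx/300: 1, 0.99, 0.9, 0.84, 0.71, 0.07
q_0 = (l_0 − l_1) / l_0 = (1 − 0.99) / 1
     = 0.01 / 1 = 0.01 → 0.010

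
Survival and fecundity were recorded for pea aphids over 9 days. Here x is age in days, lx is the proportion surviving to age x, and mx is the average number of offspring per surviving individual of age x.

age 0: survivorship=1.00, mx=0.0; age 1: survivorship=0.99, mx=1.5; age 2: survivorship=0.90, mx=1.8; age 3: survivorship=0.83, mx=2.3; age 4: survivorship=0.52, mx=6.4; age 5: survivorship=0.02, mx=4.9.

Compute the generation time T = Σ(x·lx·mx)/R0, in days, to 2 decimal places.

2.87

lx·mx: 0, 1.485, 1.62, 1.909, 3.328, 0.098 → R0 = 8.44
x·lx·mx: 0, 1.485, 3.24, 5.727, 13.312, 0.49 → Σ = 24.254
T = 24.254 / 8.44 = 2.873697… → 2.87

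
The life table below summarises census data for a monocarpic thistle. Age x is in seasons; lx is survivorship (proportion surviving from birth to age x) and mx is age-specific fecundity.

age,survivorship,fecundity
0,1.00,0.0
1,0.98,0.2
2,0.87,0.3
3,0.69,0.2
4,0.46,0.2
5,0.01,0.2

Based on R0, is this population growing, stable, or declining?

R0 = Σ lx·mx = 0 + 0.196 + 0.261 + 0.138 + 0.092 + 0.002 = 0.689
R0 < 1, so the population is declining.

declining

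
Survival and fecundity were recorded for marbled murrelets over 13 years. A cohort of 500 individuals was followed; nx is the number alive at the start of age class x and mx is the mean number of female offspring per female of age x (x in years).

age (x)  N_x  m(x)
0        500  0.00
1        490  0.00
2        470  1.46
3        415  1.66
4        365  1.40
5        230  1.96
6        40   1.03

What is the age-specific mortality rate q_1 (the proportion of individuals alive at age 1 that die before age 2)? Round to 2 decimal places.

0.04

lx = nx/n0 = nx/500: 1, 0.98, 0.94, 0.83, 0.73, 0.46, 0.08
q_1 = (l_1 − l_2) / l_1 = (0.98 − 0.94) / 0.98
     = 0.04 / 0.98 = 0.040816… → 0.04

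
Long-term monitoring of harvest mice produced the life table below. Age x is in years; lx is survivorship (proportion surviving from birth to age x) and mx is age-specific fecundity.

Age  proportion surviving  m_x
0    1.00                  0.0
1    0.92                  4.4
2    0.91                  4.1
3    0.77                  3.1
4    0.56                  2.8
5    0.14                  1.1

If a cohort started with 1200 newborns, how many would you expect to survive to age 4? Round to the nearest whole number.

672

Expected survivors = N0 · l_4 = 1200 × 0.56 = 672 → 672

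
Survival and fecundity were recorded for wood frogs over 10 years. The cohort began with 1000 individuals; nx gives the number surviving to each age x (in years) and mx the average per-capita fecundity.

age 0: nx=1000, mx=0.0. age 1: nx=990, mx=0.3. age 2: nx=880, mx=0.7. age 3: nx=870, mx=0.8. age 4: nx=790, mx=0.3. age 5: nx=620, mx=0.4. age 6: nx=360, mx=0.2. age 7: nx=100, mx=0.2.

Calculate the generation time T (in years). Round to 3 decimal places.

2.917

lx = nx/n0 = nx/1000: 1, 0.99, 0.88, 0.87, 0.79, 0.62, 0.36, 0.1
lx·mx: 0, 0.297, 0.616, 0.696, 0.237, 0.248, 0.072, 0.02 → R0 = 2.186
x·lx·mx: 0, 0.297, 1.232, 2.088, 0.948, 1.24, 0.432, 0.14 → Σ = 6.377
T = 6.377 / 2.186 = 2.9172… → 2.917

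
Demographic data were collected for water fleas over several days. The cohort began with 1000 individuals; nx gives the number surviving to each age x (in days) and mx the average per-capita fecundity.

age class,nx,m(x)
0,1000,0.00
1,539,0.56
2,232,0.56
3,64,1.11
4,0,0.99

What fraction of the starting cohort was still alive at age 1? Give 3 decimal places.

0.539

l_1 = n_1/n_0 = 539/1000 = 0.539 → 0.539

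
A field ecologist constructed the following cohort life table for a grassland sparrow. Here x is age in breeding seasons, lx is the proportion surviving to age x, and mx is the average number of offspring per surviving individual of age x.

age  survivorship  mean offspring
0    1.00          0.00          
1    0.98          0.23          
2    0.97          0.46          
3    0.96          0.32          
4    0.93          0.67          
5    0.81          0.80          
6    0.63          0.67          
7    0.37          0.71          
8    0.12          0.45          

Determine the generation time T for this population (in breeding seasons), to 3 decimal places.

lx·mx: 0, 0.2254, 0.4462, 0.3072, 0.6231, 0.648, 0.4221, 0.2627, 0.054 → R0 = 2.9887
x·lx·mx: 0, 0.2254, 0.8924, 0.9216, 2.4924, 3.24, 2.5326, 1.8389, 0.432 → Σ = 12.5753
T = 12.5753 / 2.9887 = 4.207615… → 4.208

4.208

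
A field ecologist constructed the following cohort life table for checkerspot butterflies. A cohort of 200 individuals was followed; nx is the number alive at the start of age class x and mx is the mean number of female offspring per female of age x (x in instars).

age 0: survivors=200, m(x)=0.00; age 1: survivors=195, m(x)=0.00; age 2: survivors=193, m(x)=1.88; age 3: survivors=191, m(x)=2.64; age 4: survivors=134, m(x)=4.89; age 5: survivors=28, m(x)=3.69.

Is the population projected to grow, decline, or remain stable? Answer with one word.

lx = nx/n0 = nx/200: 1, 0.975, 0.965, 0.955, 0.67, 0.14
R0 = Σ lx·mx = 0 + 0 + 1.8142 + 2.5212 + 3.2763 + 0.5166 = 8.1283
R0 > 1, so the population is growing.

growing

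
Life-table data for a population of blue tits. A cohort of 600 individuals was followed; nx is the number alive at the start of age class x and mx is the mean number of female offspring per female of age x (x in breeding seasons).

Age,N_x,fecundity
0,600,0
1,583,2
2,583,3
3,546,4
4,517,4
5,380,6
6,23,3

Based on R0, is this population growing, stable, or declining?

growing

lx = nx/n0 = nx/600: 1, 0.97167…, 0.97167…, 0.91, 0.86167…, 0.63333…, 0.03833…
R0 = Σ lx·mx = 0 + 1.943333… + 2.915… + 3.64 + 3.446667… + 3.8… + 0.115… = 15.86…
R0 > 1, so the population is growing.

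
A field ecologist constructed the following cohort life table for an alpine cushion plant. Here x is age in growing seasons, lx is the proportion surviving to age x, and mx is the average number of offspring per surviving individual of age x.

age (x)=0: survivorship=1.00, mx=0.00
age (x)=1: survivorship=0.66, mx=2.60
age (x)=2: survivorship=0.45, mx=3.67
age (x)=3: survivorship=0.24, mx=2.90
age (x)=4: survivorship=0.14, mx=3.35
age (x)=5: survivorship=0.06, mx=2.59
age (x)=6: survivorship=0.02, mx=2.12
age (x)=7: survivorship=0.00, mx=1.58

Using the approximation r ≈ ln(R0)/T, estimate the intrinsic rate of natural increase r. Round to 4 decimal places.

0.7340

R0 = Σ lx·mx = 0 + 1.716 + 1.6515 + 0.696 + 0.469 + 0.1554 + 0.0424 + 0 = 4.7303
Σ x·lx·mx = 10.0144; T = 10.0144/4.7303 = 2.11708…
r ≈ ln(R0)/T = ln(4.7303)/2.11708… = 0.734026… → 0.7340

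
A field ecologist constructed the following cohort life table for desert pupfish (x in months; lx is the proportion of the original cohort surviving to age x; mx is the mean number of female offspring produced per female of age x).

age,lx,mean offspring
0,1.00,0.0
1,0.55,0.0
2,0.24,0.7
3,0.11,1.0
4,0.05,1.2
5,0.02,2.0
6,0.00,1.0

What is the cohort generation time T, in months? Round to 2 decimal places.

2.93

lx·mx: 0, 0, 0.168, 0.11, 0.06, 0.04, 0 → R0 = 0.378
x·lx·mx: 0, 0, 0.336, 0.33, 0.24, 0.2, 0 → Σ = 1.106
T = 1.106 / 0.378 = 2.925926… → 2.93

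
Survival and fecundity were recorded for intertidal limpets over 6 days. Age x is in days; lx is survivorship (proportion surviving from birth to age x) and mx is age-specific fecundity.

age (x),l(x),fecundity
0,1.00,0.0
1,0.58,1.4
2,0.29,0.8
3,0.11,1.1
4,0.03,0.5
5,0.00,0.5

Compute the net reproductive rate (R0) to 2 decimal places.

lx·mx by age: 0, 0.812, 0.232, 0.121, 0.015, 0
R0 = Σ lx·mx = 1.18 → 1.18

1.18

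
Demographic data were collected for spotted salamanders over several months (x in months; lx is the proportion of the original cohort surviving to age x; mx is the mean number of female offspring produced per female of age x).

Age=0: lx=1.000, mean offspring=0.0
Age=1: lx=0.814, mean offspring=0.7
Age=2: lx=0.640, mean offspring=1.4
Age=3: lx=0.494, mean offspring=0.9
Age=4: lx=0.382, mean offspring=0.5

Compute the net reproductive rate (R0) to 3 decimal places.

2.101

lx·mx by age: 0, 0.5698, 0.896, 0.4446, 0.191
R0 = Σ lx·mx = 2.1014 → 2.101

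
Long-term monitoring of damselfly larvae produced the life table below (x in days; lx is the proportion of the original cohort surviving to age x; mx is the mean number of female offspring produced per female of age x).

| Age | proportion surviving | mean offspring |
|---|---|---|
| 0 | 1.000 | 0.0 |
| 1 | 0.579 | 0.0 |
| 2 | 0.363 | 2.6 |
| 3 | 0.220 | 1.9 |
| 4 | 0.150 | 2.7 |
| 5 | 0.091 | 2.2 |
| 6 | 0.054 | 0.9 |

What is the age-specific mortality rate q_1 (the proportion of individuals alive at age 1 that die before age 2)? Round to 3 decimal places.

q_1 = (l_1 − l_2) / l_1 = (0.579 − 0.363) / 0.579
     = 0.216 / 0.579 = 0.373057… → 0.373

0.373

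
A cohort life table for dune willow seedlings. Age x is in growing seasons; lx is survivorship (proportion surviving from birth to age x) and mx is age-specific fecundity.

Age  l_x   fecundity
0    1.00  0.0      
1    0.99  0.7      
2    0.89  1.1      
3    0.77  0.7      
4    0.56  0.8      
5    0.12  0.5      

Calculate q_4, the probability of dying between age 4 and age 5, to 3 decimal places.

q_4 = (l_4 − l_5) / l_4 = (0.56 − 0.12) / 0.56
     = 0.44 / 0.56 = 0.785714… → 0.786

0.786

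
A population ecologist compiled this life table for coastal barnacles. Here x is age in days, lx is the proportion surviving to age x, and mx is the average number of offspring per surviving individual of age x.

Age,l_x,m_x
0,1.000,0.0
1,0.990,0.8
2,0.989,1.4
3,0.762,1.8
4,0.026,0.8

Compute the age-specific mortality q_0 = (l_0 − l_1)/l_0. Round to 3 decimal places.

0.010

q_0 = (l_0 − l_1) / l_0 = (1 − 0.99) / 1
     = 0.01 / 1 = 0.01 → 0.010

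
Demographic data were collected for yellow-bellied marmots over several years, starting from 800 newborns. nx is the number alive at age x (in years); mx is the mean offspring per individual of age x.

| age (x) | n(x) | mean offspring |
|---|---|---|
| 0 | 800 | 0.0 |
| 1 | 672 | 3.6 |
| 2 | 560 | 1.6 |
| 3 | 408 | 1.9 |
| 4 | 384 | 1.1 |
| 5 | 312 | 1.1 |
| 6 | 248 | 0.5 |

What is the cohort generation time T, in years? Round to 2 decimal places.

lx = nx/n0 = nx/800: 1, 0.84, 0.7, 0.51, 0.48, 0.39, 0.31
lx·mx: 0, 3.024, 1.12, 0.969, 0.528, 0.429, 0.155 → R0 = 6.225
x·lx·mx: 0, 3.024, 2.24, 2.907, 2.112, 2.145, 0.93 → Σ = 13.358
T = 13.358 / 6.225 = 2.145863… → 2.15

2.15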